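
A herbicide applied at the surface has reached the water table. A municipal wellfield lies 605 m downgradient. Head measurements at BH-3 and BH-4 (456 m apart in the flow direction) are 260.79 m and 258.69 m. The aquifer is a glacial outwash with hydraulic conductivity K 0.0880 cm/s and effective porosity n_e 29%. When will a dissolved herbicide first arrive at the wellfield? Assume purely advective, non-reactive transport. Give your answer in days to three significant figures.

Hydraulic gradient i = (260.79 − 258.69) / 456 = 2.10 / 456 = 0.004605
K = 0.0880 cm/s × 864 = 76.03 m/d
Darcy flux q = K·i = 76.03 × 0.004605 = 0.3501 m/d
v_s = q/n_e = 0.3501/0.29 = 1.207 m/d
t = L / v = 605 / 1.207 = 501.1 d

501 days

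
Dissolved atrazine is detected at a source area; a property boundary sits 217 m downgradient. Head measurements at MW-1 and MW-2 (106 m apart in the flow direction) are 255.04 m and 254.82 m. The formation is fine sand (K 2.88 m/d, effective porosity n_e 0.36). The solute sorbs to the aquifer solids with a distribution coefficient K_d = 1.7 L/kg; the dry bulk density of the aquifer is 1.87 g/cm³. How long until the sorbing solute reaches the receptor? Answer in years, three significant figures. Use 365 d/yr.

Hydraulic gradient i = (255.04 − 254.82) / 106 = 0.22 / 106 = 0.002075
Specific discharge q = 2.88 × 0.002075 = 0.005977 m/d
v_s = q/n_e = 0.005977/0.36 = 0.01660 m/d
Retardation R = 1 + ρ_b·K_d/n = 1 + 1.87×1.7/0.36 = 9.831
Contaminant velocity v_c = v/R = 0.01660/9.831 = 0.001689 m/d
t = L/v_c = 217/0.001689 = 128500 d
   = 128500/365 = 352 yr

352 years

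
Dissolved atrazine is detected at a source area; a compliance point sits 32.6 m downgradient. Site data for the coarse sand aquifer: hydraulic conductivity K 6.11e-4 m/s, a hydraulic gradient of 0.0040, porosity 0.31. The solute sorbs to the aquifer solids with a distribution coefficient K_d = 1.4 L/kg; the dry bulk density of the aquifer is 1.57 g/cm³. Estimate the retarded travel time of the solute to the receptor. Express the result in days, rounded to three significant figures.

K = 6.11e-4 m/s × 86400 s/d = 52.79 m/d
Specific discharge q = 52.79 × 0.0040 = 0.2112 m/d
v_s = q/n_e = 0.2112/0.31 = 0.6812 m/d
Retardation R = 1 + ρ_b·K_d/n = 1 + 1.57×1.4/0.31 = 8.090
Contaminant velocity v_c = v/R = 0.6812/8.090 = 0.08420 m/d
t = L/v_c = 32.6/0.08420 = 387.2 d

387 days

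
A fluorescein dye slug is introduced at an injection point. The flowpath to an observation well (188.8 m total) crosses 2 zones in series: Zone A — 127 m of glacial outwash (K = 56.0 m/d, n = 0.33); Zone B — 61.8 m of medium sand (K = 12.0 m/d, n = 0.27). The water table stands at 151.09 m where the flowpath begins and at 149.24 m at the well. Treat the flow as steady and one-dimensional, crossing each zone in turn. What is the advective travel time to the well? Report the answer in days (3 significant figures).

Total head drop ΔH = 151.09 − 149.24 = 1.85 m
Continuity: the same q passes through each zone, so ΔH = q·Σ(L_j/K_j) — the zones act as resistances in series.
Σ(L/K) = 127/56.0 + 61.8/12.0 = 2.268 + 5.150 = 7.418 d
q = ΔH / Σ(L/K) = 1.85 / 7.418 = 0.2494 m/d (same in every zone)
Zone A: v = q/n = 0.2494/0.33 = 0.7558 m/d → t_A = 127/0.7558 = 168.0 d
Zone B: v = q/n = 0.2494/0.27 = 0.9237 m/d → t_B = 61.8/0.9237 = 66.91 d
Total t = 168.0 + 66.91 = 234.9 d

235 days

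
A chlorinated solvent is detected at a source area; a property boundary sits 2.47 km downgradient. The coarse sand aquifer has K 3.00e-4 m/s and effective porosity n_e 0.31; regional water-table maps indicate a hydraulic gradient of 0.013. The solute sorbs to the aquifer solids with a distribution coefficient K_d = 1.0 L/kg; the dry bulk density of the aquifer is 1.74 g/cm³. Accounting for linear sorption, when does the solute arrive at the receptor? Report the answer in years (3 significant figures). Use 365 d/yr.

41.2 years

K = 3.00e-4 m/s × 86400 s/d = 25.92 m/d
Specific discharge q = 25.92 × 0.013 = 0.3370 m/d
v = Ki/n = 25.92·0.013/0.31 = 1.087 m/d
Retardation R = 1 + ρ_b·K_d/n = 1 + 1.74×1.0/0.31 = 6.613
Contaminant velocity v_c = v/R = 1.087/6.613 = 0.1644 m/d
L = 2.47 km = 2470 m
t = L/v_c = 2470/0.1644 = 15030 d
   = 15030/365 = 41.2 yr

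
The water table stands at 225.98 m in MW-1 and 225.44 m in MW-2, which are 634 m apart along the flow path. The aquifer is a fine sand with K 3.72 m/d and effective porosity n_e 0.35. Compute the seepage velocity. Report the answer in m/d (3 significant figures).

0.00905 m/d

Hydraulic gradient i = (225.98 − 225.44) / 634 = 0.54 / 634 = 8.517e-4
Darcy flux q = K·i = 3.72 × 8.517e-4 = 0.003168 m/d
v = Ki/n = 3.72·8.517e-4/0.35 = 0.009053 m/d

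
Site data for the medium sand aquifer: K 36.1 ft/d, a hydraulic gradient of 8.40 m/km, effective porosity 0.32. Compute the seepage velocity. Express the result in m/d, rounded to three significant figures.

0.289 m/d

K = 36.1 ft/d × 0.3048 = 11.00 m/d
q = Ki = 11.00 × 0.0084 = 0.09243 m/d
v_s = q/n_e = 0.09243/0.32 = 0.2888 m/d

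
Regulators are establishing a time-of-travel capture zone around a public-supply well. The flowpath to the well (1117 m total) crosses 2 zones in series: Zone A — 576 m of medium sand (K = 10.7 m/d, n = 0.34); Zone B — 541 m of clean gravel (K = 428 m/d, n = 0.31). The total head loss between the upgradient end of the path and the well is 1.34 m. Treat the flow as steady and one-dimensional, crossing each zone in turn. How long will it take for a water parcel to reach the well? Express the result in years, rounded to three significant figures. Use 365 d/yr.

41.0 years

Steady 1-D flow in series ⇒ the Darcy flux q is identical in every zone and the zone head losses add (resistances L/K in series).
Σ(L/K) = 576/10.7 + 541/428 = 53.83 + 1.264 = 55.10 d
q = ΔH / Σ(L/K) = 1.34 / 55.10 = 0.02432 m/d (same in every zone)
Zone A: v = q/n = 0.02432/0.34 = 0.07153 m/d → t_A = 576/0.07153 = 8052 d
Zone B: v = q/n = 0.02432/0.31 = 0.07846 m/d → t_B = 541/0.07846 = 6896 d
Total t = 8052 + 6896 = 14950 d
   = 14950 / 365 = 41.0 yr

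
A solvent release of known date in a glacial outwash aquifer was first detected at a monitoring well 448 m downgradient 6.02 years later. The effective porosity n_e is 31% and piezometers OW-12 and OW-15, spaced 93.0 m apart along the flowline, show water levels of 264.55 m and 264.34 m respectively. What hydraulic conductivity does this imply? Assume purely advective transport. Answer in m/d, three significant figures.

28.0 m/d

Hydraulic gradient i = (264.55 − 264.34) / 93.0 = 0.21 / 93.0 = 0.002258
t = 6.02 years = 2197 d
v = L / t = 448 / 2197 = 0.2039 m/d
K = v · n / i = 0.2039 × 0.31 / 0.002258 = 28.0 m/d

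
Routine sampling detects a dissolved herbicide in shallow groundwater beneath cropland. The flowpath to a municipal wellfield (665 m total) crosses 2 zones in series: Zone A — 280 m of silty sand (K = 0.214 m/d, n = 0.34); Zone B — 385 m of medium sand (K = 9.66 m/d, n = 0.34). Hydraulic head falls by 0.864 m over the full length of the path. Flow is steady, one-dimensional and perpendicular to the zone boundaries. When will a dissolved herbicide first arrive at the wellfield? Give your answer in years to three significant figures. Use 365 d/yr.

967 years

Steady 1-D flow in series ⇒ the Darcy flux q is identical in every zone and the zone head losses add (resistances L/K in series).
Σ(L/K) = 280/0.214 + 385/9.66 = 1308 + 39.86 = 1348 d
q = ΔH / Σ(L/K) = 0.864 / 1348 = 6.408e-4 m/d (same in every zone)
Zone A: v = q/n = 6.408e-4/0.34 = 0.001885 m/d → t_A = 280/0.001885 = 148600 d
Zone B: v = q/n = 6.408e-4/0.34 = 0.001885 m/d → t_B = 385/0.001885 = 204300 d
Total t = 148600 + 204300 = 352800 d
   = 352800 / 365 = 967 yr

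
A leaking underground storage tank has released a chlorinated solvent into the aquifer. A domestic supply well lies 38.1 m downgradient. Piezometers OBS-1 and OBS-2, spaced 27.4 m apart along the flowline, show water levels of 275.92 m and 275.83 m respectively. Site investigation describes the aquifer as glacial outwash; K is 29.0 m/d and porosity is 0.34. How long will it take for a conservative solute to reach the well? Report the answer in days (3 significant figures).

136 days

Hydraulic gradient i = (275.92 − 275.83) / 27.4 = 0.09 / 27.4 = 0.003285
q = Ki = 29.0 × 0.003285 = 0.09526 m/d
v_s = q/n_e = 0.09526/0.34 = 0.2802 m/d
t = L / v = 38.1 / 0.2802 = 136.0 d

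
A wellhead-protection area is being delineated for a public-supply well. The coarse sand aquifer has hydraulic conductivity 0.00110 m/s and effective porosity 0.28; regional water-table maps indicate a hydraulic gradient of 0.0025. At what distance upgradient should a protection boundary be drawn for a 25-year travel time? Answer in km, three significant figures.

K = 0.00110 m/s × 86400 s/d = 95.04 m/d
q = Ki = 95.04 × 0.0025 = 0.2376 m/d
Seepage velocity v = q / n = 0.2376 / 0.28 = 0.8486 m/d
T = 25 yr × 365 = 9125 d
L = v × T = 0.8486 × 9125 = 7743 m
   = 7.74 km

7.74 km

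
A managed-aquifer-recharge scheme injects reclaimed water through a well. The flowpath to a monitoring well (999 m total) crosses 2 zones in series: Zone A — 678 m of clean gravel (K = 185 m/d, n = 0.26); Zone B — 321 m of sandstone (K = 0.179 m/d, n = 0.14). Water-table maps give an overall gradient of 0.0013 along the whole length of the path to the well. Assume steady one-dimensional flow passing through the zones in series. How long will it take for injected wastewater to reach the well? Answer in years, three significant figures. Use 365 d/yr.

839 years

Steady 1-D flow in series ⇒ the Darcy flux q is identical in every zone and the zone head losses add (resistances L/K in series).
Σ(L/K) = 678/185 + 321/0.179 = 3.665 + 1793 = 1797 d
K_eq = L_total / Σ(L/K) = 999 / 1797 = 0.5559 m/d
q = K_eq · i = 0.5559 × 0.0013 = 7.227e-4 m/d (same in every zone)
Zone A: v = q/n = 7.227e-4/0.26 = 0.002780 m/d → t_A = 678/0.002780 = 243900 d
Zone B: v = q/n = 7.227e-4/0.14 = 0.005162 m/d → t_B = 321/0.005162 = 62180 d
Total t = 243900 + 62180 = 306100 d
   = 306100 / 365 = 839 yr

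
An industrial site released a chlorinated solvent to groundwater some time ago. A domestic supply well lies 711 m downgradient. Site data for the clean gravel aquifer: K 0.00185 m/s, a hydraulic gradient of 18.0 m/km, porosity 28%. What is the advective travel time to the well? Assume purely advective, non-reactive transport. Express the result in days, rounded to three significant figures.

69.2 days

K = 0.00185 m/s × 86400 s/d = 159.8 m/d
q = Ki = 159.8 × 0.018 = 2.877 m/d
Average linear velocity = 2.877 / 0.28 = 10.28 m/d
t = L / v = 711 / 10.28 = 69.19 d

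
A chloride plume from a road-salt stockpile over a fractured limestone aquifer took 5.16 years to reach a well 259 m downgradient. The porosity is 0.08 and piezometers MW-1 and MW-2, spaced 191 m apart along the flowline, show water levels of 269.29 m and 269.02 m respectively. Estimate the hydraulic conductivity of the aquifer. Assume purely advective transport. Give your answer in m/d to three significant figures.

7.78 m/d

Hydraulic gradient i = (269.29 − 269.02) / 191 = 0.27 / 191 = 0.001414
t = 5.16 years = 1883 d
v = L / t = 259 / 1883 = 0.1375 m/d
K = v · n / i = 0.1375 × 0.08 / 0.001414 = 7.78 m/d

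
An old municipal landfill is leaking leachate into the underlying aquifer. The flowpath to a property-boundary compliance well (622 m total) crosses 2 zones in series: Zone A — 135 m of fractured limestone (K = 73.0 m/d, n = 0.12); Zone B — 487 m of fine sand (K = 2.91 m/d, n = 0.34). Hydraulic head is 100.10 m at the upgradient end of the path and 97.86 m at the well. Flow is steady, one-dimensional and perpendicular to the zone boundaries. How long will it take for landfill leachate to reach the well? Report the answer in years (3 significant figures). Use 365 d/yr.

37.6 years

Total head drop ΔH = 100.10 − 97.86 = 2.24 m
Steady 1-D flow in series ⇒ the Darcy flux q is identical in every zone and the zone head losses add (resistances L/K in series).
Σ(L/K) = 135/73.0 + 487/2.91 = 1.849 + 167.4 = 169.2 d
q = ΔH / Σ(L/K) = 2.24 / 169.2 = 0.01324 m/d (same in every zone)
Zone A: v = q/n = 0.01324/0.12 = 0.1103 m/d → t_A = 135/0.1103 = 1224 d
Zone B: v = q/n = 0.01324/0.34 = 0.03894 m/d → t_B = 487/0.03894 = 12510 d
Total t = 1224 + 12510 = 13730 d
   = 13730 / 365 = 37.6 yr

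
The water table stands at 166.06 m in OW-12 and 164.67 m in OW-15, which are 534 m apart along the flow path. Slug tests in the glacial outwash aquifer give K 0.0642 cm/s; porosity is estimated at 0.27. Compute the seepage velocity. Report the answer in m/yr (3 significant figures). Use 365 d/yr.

195 m/yr

Hydraulic gradient i = (166.06 − 164.67) / 534 = 1.39 / 534 = 0.002603
K = 0.0642 cm/s × 864 = 55.47 m/d
Specific discharge q = 55.47 × 0.002603 = 0.1444 m/d
Seepage velocity v = q / n = 0.1444 / 0.27 = 0.5348 m/d
   = 0.5348 × 365 = 195 m/yr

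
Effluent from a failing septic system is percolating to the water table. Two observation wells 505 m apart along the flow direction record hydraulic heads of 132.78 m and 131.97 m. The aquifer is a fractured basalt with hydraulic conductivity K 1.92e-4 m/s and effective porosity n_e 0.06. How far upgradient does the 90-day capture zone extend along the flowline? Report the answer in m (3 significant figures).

Hydraulic gradient i = (132.78 − 131.97) / 505 = 0.81 / 505 = 0.001604
K = 1.92e-4 m/s × 86400 s/d = 16.59 m/d
Specific discharge q = 16.59 × 0.001604 = 0.02661 m/d
Average linear velocity = 0.02661 / 0.06 = 0.4435 m/d
L = v × T = 0.4435 × 90 = 39.91 m

39.9 m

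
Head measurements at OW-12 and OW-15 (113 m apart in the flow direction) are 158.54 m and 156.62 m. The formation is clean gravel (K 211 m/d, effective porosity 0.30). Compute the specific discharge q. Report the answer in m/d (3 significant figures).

Hydraulic gradient i = (158.54 − 156.62) / 113 = 1.92 / 113 = 0.01699
q = Ki = 211 × 0.01699 = 3.585 m/d

3.59 m/d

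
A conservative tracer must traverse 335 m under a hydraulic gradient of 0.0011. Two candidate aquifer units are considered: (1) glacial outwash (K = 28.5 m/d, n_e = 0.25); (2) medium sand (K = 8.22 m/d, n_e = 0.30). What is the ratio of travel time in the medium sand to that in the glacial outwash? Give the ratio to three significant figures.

Unit 1 (glacial outwash): v = 28.5×0.0011/0.25 = 0.1254 m/d, t = 335/0.1254 = 2671 d
Unit 2 (medium sand): v = 8.22×0.0011/0.30 = 0.03014 m/d, t = 335/0.03014 = 11110 d
t(medium sand) / t(glacial outwash) = 11110/2671 = 4.16

4.16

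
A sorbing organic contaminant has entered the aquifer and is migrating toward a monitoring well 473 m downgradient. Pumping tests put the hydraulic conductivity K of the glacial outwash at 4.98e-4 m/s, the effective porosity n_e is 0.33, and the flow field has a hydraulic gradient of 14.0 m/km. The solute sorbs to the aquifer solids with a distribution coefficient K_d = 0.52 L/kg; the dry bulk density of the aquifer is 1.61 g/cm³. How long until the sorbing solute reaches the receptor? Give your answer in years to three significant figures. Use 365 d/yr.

K = 4.98e-4 m/s × 86400 s/d = 43.03 m/d
Specific discharge q = 43.03 × 0.014 = 0.6024 m/d
v_s = q/n_e = 0.6024/0.33 = 1.825 m/d
Retardation R = 1 + ρ_b·K_d/n = 1 + 1.61×0.52/0.33 = 3.537
Contaminant velocity v_c = v/R = 1.825/3.537 = 0.5161 m/d
t = L/v_c = 473/0.5161 = 916.5 d
   = 916.5/365 = 2.51 yr

2.51 years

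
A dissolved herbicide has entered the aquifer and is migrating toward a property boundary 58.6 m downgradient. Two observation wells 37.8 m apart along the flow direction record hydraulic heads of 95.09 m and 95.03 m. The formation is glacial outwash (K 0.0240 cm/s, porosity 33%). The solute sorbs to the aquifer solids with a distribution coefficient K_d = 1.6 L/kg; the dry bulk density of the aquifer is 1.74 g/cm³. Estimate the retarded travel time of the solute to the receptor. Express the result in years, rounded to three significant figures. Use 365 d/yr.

15.2 years

Hydraulic gradient i = (95.09 − 95.03) / 37.8 = 0.06 / 37.8 = 0.001587
K = 0.0240 cm/s × 864 = 20.74 m/d
Darcy flux q = K·i = 20.74 × 0.001587 = 0.03291 m/d
v = Ki/n = 20.74·0.001587/0.33 = 0.09974 m/d
Retardation R = 1 + ρ_b·K_d/n = 1 + 1.74×1.6/0.33 = 9.436
Contaminant velocity v_c = v/R = 0.09974/9.436 = 0.01057 m/d
t = L/v_c = 58.6/0.01057 = 5544 d
   = 5544/365 = 15.2 yr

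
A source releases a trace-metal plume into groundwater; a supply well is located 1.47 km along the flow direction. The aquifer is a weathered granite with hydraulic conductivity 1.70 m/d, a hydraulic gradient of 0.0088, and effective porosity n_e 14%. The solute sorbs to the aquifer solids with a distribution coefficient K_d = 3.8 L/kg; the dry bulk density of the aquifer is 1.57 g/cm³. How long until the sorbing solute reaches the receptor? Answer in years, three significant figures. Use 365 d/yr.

q = Ki = 1.70 × 0.0088 = 0.01496 m/d
v_s = q/n_e = 0.01496/0.14 = 0.1069 m/d
Retardation R = 1 + ρ_b·K_d/n = 1 + 1.57×3.8/0.14 = 43.61
Contaminant velocity v_c = v/R = 0.1069/43.61 = 0.002450 m/d
L = 1.47 km = 1470 m
t = L/v_c = 1470/0.002450 = 600000 d
   = 600000/365 = 1640 yr

1640 years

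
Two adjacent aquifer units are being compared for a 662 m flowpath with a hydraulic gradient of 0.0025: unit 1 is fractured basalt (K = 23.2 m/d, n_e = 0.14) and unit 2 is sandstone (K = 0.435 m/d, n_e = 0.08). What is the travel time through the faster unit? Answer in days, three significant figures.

1600 days

Unit 1 (fractured basalt): v = 23.2×0.0025/0.14 = 0.4143 m/d, t = 662/0.4143 = 1598 d
Unit 2 (sandstone): v = 0.435×0.0025/0.08 = 0.01359 m/d, t = 662/0.01359 = 48700 d
Faster unit: t = 1600 d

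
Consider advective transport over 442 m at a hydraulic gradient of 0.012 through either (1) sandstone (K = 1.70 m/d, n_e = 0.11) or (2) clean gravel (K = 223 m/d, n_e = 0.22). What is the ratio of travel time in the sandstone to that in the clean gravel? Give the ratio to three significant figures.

65.6

Unit 1 (sandstone): v = 1.70×0.012/0.11 = 0.1855 m/d, t = 442/0.1855 = 2383 d
Unit 2 (clean gravel): v = 223×0.012/0.22 = 12.16 m/d, t = 442/12.16 = 36.34 d
t(sandstone) / t(clean gravel) = 2383/36.34 = 65.6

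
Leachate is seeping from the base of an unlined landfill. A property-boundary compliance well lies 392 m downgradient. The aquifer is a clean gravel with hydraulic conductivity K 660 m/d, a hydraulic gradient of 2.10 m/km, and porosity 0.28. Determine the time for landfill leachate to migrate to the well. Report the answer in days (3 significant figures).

79.2 days

Darcy flux q = K·i = 660 × 0.0021 = 1.386 m/d
v = Ki/n = 660·0.0021/0.28 = 4.950 m/d
t = L / v = 392 / 4.950 = 79.19 d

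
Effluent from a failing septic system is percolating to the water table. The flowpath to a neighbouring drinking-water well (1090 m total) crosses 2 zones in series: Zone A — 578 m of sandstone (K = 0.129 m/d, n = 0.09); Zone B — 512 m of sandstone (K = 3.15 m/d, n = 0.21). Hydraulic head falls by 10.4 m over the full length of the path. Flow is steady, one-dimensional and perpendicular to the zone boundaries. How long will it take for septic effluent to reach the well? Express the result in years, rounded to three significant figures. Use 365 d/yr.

Continuity: the same q passes through each zone, so ΔH = q·Σ(L_j/K_j) — the zones act as resistances in series.
Σ(L/K) = 578/0.129 + 512/3.15 = 4481 + 162.5 = 4643 d
q = ΔH / Σ(L/K) = 10.4 / 4643 = 0.002240 m/d (same in every zone)
Zone A: v = q/n = 0.002240/0.09 = 0.02489 m/d → t_A = 578/0.02489 = 23220 d
Zone B: v = q/n = 0.002240/0.21 = 0.01067 m/d → t_B = 512/0.01067 = 48000 d
Total t = 23220 + 48000 = 71230 d
   = 71230 / 365 = 195 yr

195 years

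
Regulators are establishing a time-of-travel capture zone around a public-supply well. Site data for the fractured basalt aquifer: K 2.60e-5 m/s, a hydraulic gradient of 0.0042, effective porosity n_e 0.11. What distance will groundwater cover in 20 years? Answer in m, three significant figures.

K = 2.60e-5 m/s × 86400 s/d = 2.246 m/d
q = Ki = 2.246 × 0.0042 = 0.009435 m/d
v = Ki/n = 2.246·0.0042/0.11 = 0.08577 m/d
T = 20 yr × 365 = 7300 d
L = v × T = 0.08577 × 7300 = 626.1 m

626 m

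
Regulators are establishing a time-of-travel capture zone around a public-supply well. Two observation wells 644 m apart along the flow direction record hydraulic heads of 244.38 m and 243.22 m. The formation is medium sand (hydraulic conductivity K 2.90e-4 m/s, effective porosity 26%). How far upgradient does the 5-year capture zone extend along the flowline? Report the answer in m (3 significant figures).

Hydraulic gradient i = (244.38 − 243.22) / 644 = 1.16 / 644 = 0.001801
K = 2.90e-4 m/s × 86400 s/d = 25.06 m/d
Specific discharge q = 25.06 × 0.001801 = 0.04513 m/d
Seepage velocity v = q / n = 0.04513 / 0.26 = 0.1736 m/d
T = 5 yr × 365 = 1825 d
L = v × T = 0.1736 × 1825 = 316.8 m

317 m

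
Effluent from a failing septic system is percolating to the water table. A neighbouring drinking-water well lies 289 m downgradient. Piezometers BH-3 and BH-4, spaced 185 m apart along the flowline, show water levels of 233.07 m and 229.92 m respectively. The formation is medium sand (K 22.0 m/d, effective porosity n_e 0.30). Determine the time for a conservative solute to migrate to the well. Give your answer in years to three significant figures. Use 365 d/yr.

Hydraulic gradient i = (233.07 − 229.92) / 185 = 3.15 / 185 = 0.01703
Darcy flux q = K·i = 22.0 × 0.01703 = 0.3746 m/d
Seepage velocity v = q / n = 0.3746 / 0.30 = 1.249 m/d
t = L / v = 289 / 1.249 = 231.5 d
   = 231.5 / 365 = 0.634 yr

0.634 years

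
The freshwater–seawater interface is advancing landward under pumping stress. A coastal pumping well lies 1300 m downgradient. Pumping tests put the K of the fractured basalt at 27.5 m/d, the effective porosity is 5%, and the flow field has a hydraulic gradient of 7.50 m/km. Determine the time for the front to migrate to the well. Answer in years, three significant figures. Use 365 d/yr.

Darcy flux q = K·i = 27.5 × 0.0075 = 0.2063 m/d
Seepage velocity v = q / n = 0.2063 / 0.05 = 4.125 m/d
t = L / v = 1300 / 4.125 = 315.2 d
   = 315.2 / 365 = 0.863 yr

0.863 years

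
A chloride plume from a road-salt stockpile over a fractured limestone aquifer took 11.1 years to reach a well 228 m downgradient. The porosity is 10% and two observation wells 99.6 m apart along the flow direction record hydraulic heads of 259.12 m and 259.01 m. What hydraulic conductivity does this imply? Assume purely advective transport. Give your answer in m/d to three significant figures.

Hydraulic gradient i = (259.12 − 259.01) / 99.6 = 0.11 / 99.6 = 0.001104
t = 11.1 years = 4052 d
v = L / t = 228 / 4052 = 0.05628 m/d
K = v · n / i = 0.05628 × 0.10 / 0.001104 = 5.10 m/d

5.10 m/d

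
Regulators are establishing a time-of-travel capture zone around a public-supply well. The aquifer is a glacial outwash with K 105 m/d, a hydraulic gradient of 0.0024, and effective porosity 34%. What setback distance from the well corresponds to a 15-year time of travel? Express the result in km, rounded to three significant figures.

4.06 km

Specific discharge q = 105 × 0.0024 = 0.2520 m/d
v_s = q/n_e = 0.2520/0.34 = 0.7412 m/d
T = 15 yr × 365 = 5475 d
L = v × T = 0.7412 × 5475 = 4058 m
   = 4.06 km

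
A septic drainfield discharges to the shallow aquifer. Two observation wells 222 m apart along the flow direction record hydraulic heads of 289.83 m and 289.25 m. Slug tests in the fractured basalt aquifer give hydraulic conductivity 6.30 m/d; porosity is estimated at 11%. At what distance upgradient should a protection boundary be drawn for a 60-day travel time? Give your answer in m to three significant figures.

Hydraulic gradient i = (289.83 − 289.25) / 222 = 0.58 / 222 = 0.002613
Darcy flux q = K·i = 6.30 × 0.002613 = 0.01646 m/d
v_s = q/n_e = 0.01646/0.11 = 0.1496 m/d
L = v × T = 0.1496 × 60 = 8.978 m

8.98 m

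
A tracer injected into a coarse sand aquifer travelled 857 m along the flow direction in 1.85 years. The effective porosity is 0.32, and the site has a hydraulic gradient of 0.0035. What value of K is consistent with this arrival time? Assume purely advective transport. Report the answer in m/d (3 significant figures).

t = 1.85 years = 675.3 d
v = L / t = 857 / 675.3 = 1.269 m/d
K = v · n / i = 1.269 × 0.32 / 0.0035 = 116 m/d

116 m/d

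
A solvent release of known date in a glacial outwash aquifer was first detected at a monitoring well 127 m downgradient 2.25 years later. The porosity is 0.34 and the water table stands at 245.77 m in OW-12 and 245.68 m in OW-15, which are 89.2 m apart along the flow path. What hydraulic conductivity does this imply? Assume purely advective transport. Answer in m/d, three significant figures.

52.1 m/d

Hydraulic gradient i = (245.77 − 245.68) / 89.2 = 0.09 / 89.2 = 0.001009
t = 2.25 years = 821.3 d
v = L / t = 127 / 821.3 = 0.1546 m/d
K = v · n / i = 0.1546 × 0.34 / 0.001009 = 52.1 m/d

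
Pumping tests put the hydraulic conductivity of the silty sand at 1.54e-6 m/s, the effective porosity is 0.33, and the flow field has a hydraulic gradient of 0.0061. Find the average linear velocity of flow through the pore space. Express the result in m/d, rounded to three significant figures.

K = 1.54e-6 m/s × 86400 s/d = 0.1331 m/d
q = Ki = 0.1331 × 0.0061 = 8.116e-4 m/d
Seepage velocity v = q / n = 8.116e-4 / 0.33 = 0.002460 m/d

0.00246 m/d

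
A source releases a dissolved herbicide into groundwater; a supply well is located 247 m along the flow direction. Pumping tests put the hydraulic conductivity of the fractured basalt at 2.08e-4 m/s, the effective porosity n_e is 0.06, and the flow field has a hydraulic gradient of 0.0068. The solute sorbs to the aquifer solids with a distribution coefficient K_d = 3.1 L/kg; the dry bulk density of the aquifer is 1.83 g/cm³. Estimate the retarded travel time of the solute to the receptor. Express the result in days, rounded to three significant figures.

K = 2.08e-4 m/s × 86400 s/d = 17.97 m/d
Specific discharge q = 17.97 × 0.0068 = 0.1222 m/d
Seepage velocity v = q / n = 0.1222 / 0.06 = 2.037 m/d
Retardation R = 1 + ρ_b·K_d/n = 1 + 1.83×3.1/0.06 = 95.55
Contaminant velocity v_c = v/R = 2.037/95.55 = 0.02132 m/d
t = L/v_c = 247/0.02132 = 11590 d

11600 days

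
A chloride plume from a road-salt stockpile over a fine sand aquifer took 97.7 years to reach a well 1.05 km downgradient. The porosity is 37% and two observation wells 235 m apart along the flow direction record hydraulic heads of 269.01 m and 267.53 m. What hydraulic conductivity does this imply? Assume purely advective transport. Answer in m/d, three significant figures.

1.73 m/d

Hydraulic gradient i = (269.01 − 267.53) / 235 = 1.48 / 235 = 0.006298
t = 97.7 years = 35660 d
L = 1.05 km = 1050 m
v = L / t = 1050 / 35660 = 0.02944 m/d
K = v · n / i = 0.02944 × 0.37 / 0.006298 = 1.73 m/d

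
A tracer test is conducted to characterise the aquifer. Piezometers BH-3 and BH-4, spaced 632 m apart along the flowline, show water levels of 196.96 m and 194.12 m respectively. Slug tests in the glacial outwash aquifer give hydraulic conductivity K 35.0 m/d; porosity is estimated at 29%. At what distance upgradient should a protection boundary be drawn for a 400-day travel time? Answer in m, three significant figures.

217 m

Hydraulic gradient i = (196.96 − 194.12) / 632 = 2.84 / 632 = 0.004494
Darcy flux q = K·i = 35.0 × 0.004494 = 0.1573 m/d
Average linear velocity = 0.1573 / 0.29 = 0.5423 m/d
L = v × T = 0.5423 × 400 = 216.9 m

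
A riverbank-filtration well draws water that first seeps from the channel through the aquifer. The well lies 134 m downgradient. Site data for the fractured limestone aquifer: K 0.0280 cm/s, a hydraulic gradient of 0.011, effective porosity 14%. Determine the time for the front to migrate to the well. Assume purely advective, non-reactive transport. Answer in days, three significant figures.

K = 0.0280 cm/s × 864 = 24.19 m/d
Specific discharge q = 24.19 × 0.011 = 0.2661 m/d
Average linear velocity = 0.2661 / 0.14 = 1.901 m/d
t = L / v = 134 / 1.901 = 70.50 d

70.5 days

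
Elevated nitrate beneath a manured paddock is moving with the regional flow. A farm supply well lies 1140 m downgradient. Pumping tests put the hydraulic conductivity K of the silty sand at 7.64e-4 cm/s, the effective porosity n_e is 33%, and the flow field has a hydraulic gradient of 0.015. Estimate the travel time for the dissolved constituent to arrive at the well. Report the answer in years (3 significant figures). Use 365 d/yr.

K = 7.64e-4 cm/s × 864 = 0.6601 m/d
Darcy flux q = K·i = 0.6601 × 0.015 = 0.009901 m/d
Seepage velocity v = q / n = 0.009901 / 0.33 = 0.03000 m/d
t = L / v = 1140 / 0.03000 = 37990 d
   = 37990 / 365 = 104 yr

104 years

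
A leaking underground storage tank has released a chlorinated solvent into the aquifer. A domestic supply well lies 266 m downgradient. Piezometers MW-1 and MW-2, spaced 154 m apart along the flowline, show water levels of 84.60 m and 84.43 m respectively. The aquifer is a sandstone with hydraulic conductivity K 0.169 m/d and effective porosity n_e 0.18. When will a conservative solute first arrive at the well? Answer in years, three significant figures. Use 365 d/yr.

Hydraulic gradient i = (84.60 − 84.43) / 154 = 0.17 / 154 = 0.001104
q = Ki = 0.169 × 0.001104 = 1.866e-4 m/d
v_s = q/n_e = 1.866e-4/0.18 = 0.001036 m/d
t = L / v = 266 / 0.001036 = 256600 d
   = 256600 / 365 = 703 yr

703 years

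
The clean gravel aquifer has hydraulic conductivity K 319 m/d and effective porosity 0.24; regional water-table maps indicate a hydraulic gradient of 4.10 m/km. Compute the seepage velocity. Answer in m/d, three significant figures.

Darcy flux q = K·i = 319 × 0.0041 = 1.308 m/d
Seepage velocity v = q / n = 1.308 / 0.24 = 5.450 m/d

5.45 m/d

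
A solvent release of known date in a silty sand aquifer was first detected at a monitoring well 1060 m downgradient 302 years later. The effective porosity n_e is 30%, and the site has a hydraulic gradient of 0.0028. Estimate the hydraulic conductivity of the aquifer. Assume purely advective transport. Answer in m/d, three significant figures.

t = 302 years = 110200 d
v = L / t = 1060 / 110200 = 0.009616 m/d
K = v · n / i = 0.009616 × 0.30 / 0.0028 = 1.03 m/d

1.03 m/d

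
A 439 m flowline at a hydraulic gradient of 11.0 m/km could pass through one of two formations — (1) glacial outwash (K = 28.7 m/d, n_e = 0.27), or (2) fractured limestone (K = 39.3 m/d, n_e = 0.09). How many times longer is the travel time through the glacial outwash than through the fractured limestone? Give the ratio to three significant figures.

Unit 1 (glacial outwash): v = 28.7×0.011/0.27 = 1.169 m/d, t = 439/1.169 = 375.5 d
Unit 2 (fractured limestone): v = 39.3×0.011/0.09 = 4.803 m/d, t = 439/4.803 = 91.39 d
t(glacial outwash) / t(fractured limestone) = 375.5/91.39 = 4.11

4.11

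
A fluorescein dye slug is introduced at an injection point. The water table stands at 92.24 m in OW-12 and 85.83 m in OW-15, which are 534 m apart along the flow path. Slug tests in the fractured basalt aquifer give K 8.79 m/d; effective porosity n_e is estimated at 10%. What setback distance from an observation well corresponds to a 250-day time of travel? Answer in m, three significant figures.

Hydraulic gradient i = (92.24 − 85.83) / 534 = 6.41 / 534 = 0.01200
Specific discharge q = 8.79 × 0.01200 = 0.1055 m/d
v_s = q/n_e = 0.1055/0.10 = 1.055 m/d
L = v × T = 1.055 × 250 = 263.8 m

264 m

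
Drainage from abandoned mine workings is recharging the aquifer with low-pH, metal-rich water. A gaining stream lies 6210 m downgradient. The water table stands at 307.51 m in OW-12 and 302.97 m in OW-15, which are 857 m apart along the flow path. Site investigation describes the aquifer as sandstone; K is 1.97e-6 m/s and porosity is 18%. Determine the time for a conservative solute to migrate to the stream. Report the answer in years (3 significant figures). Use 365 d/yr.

3400 years

Hydraulic gradient i = (307.51 − 302.97) / 857 = 4.54 / 857 = 0.005298
K = 1.97e-6 m/s × 86400 s/d = 0.1702 m/d
Specific discharge q = 0.1702 × 0.005298 = 9.017e-4 m/d
v_s = q/n_e = 9.017e-4/0.18 = 0.005009 m/d
t = L / v = 6210 / 0.005009 = 1.240e6 d
   = 1.240e6 / 365 = 3400 yr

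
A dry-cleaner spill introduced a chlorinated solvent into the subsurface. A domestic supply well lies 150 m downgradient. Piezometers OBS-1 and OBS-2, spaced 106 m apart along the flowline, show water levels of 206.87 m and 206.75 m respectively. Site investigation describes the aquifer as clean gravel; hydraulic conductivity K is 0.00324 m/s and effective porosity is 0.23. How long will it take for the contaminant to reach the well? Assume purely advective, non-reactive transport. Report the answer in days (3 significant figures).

Hydraulic gradient i = (206.87 − 206.75) / 106 = 0.12 / 106 = 0.001132
K = 0.00324 m/s × 86400 s/d = 279.9 m/d
Darcy flux q = K·i = 279.9 × 0.001132 = 0.3169 m/d
Average linear velocity = 0.3169 / 0.23 = 1.378 m/d
t = L / v = 150 / 1.378 = 108.9 d

109 days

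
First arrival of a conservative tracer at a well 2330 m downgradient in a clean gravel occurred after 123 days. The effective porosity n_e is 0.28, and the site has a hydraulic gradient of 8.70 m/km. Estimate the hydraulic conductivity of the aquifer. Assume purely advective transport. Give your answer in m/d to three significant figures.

v = L / t = 2330 / 123 = 18.94 m/d
K = v · n / i = 18.94 × 0.28 / 0.0087 = 610 m/d

610 m/d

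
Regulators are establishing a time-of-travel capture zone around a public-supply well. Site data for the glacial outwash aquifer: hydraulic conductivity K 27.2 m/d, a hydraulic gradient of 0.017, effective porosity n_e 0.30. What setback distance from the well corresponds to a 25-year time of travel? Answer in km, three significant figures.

14.1 km

Darcy flux q = K·i = 27.2 × 0.017 = 0.4624 m/d
v_s = q/n_e = 0.4624/0.30 = 1.541 m/d
T = 25 yr × 365 = 9125 d
L = v × T = 1.541 × 9125 = 14060 m
   = 14.1 km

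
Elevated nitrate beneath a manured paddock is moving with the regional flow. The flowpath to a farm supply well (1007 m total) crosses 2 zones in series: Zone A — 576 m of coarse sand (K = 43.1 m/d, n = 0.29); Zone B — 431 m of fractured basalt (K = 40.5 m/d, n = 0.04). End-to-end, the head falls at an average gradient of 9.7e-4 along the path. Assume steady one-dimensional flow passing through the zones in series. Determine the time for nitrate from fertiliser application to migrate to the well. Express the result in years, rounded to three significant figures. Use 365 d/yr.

Continuity: the same q passes through each zone, so ΔH = q·Σ(L_j/K_j) — the zones act as resistances in series.
Σ(L/K) = 576/43.1 + 431/40.5 = 13.36 + 10.64 = 24.01 d
K_eq = L_total / Σ(L/K) = 1007 / 24.01 = 41.95 m/d
q = K_eq · i = 41.95 × 9.7e-4 = 0.04069 m/d (same in every zone)
Zone A: v = q/n = 0.04069/0.29 = 0.1403 m/d → t_A = 576/0.1403 = 4105 d
Zone B: v = q/n = 0.04069/0.04 = 1.017 m/d → t_B = 431/1.017 = 423.7 d
Total t = 4105 + 423.7 = 4529 d
   = 4529 / 365 = 12.4 yr

12.4 years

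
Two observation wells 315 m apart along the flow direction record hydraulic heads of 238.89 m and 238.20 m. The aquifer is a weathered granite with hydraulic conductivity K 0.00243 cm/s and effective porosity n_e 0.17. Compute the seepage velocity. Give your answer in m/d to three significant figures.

0.0271 m/d

Hydraulic gradient i = (238.89 − 238.20) / 315 = 0.69 / 315 = 0.002190
K = 0.00243 cm/s × 864 = 2.100 m/d
Specific discharge q = 2.100 × 0.002190 = 0.004599 m/d
v = Ki/n = 2.100·0.002190/0.17 = 0.02705 m/d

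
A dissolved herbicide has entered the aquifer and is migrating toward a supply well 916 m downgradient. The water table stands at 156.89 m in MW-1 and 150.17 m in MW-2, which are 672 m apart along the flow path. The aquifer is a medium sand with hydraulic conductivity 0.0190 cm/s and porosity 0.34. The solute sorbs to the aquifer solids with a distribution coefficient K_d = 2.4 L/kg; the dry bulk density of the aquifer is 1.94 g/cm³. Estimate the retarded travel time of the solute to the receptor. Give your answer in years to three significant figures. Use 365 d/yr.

76.4 years

Hydraulic gradient i = (156.89 − 150.17) / 672 = 6.72 / 672 = 0.01000
K = 0.0190 cm/s × 864 = 16.42 m/d
q = Ki = 16.42 × 0.01000 = 0.1642 m/d
Seepage velocity v = q / n = 0.1642 / 0.34 = 0.4828 m/d
Retardation R = 1 + ρ_b·K_d/n = 1 + 1.94×2.4/0.34 = 14.69
Contaminant velocity v_c = v/R = 0.4828/14.69 = 0.03286 m/d
t = L/v_c = 916/0.03286 = 27880 d
   = 27880/365 = 76.4 yr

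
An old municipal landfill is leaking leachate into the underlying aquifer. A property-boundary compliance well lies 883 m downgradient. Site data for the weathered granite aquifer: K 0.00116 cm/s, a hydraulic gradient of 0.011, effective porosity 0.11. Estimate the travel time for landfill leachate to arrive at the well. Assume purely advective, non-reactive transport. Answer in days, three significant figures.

K = 0.00116 cm/s × 864 = 1.002 m/d
Darcy flux q = K·i = 1.002 × 0.011 = 0.01102 m/d
v = Ki/n = 1.002·0.011/0.11 = 0.1002 m/d
t = L / v = 883 / 0.1002 = 8810 d

8810 days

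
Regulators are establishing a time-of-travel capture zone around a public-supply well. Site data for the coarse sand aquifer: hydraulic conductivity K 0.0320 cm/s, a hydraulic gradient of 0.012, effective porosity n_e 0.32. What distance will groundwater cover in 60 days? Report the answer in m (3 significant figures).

62.2 m

K = 0.0320 cm/s × 864 = 27.65 m/d
q = Ki = 27.65 × 0.012 = 0.3318 m/d
Average linear velocity = 0.3318 / 0.32 = 1.037 m/d
L = v × T = 1.037 × 60 = 62.21 m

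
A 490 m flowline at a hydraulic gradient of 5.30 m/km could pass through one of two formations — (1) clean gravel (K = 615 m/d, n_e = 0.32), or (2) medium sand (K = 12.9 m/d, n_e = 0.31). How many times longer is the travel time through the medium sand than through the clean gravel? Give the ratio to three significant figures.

46.2

Unit 1 (clean gravel): v = 615×0.0053/0.32 = 10.19 m/d, t = 490/10.19 = 48.11 d
Unit 2 (medium sand): v = 12.9×0.0053/0.31 = 0.2205 m/d, t = 490/0.2205 = 2222 d
t(medium sand) / t(clean gravel) = 2222/48.11 = 46.2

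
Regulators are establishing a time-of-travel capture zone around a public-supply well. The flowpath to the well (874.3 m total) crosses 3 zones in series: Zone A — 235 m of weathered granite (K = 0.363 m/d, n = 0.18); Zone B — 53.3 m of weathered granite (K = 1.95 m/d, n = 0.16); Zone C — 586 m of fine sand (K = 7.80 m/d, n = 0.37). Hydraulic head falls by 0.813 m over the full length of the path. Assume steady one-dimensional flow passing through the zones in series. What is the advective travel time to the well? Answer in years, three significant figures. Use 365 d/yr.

676 years

Steady 1-D flow in series ⇒ the Darcy flux q is identical in every zone and the zone head losses add (resistances L/K in series).
Σ(L/K) = 235/0.363 + 53.3/1.95 + 586/7.80 = 647.4 + 27.33 + 75.13 = 749.8 d
q = ΔH / Σ(L/K) = 0.813 / 749.8 = 0.001084 m/d (same in every zone)
Zone A: v = q/n = 0.001084/0.18 = 0.006023 m/d → t_A = 235/0.006023 = 39010 d
Zone B: v = q/n = 0.001084/0.16 = 0.006776 m/d → t_B = 53.3/0.006776 = 7866 d
Zone C: v = q/n = 0.001084/0.37 = 0.002930 m/d → t_C = 586/0.002930 = 200000 d
Total t = 39010 + 7866 + 200000 = 246900 d
   = 246900 / 365 = 676 yr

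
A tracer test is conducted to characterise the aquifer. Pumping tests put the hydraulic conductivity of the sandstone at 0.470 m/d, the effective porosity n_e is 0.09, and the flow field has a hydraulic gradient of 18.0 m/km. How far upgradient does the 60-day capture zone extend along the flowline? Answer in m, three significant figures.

q = Ki = 0.470 × 0.018 = 0.008460 m/d
v_s = q/n_e = 0.008460/0.09 = 0.09400 m/d
L = v × T = 0.09400 × 60 = 5.640 m

5.64 m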